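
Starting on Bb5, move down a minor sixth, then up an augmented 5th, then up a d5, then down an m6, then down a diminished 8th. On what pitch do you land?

Down a minor sixth from Bb5: D5 (8 semitones down).
An augmented fifth up from D5 is A#5.
A#5 up a diminished fifth → E6 (6 semitones).
E6 down a minor sixth → G#5 (8 semitones).
G#5 down a diminished octave → G##4 (11 semitones).

G##4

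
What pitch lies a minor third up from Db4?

Fb4

Counting three letter names up from D lands on F.
A minor third is 3 semitones; 3 semitones up from Db4 gives Fb4.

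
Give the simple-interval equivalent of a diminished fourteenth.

diminished 7th

Each octave removed subtracts seven from the number: 14 − 7 = 7.
That makes a diminished fourteenth a compound diminished seventh — an octave plus a diminished seventh.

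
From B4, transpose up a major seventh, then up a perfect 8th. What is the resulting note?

A#6

B4 up a major seventh → A#5 (11 semitones).
A perfect octave up from A#5 is A#6.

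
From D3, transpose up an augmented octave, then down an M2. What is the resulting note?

An augmented octave up from D3 is D#4.
Down a major second from D#4: C#4 (2 semitones down).

C#4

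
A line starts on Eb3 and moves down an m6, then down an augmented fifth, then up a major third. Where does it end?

A minor sixth down from Eb3 is G2.
G2 down an augmented fifth → Cb2 (8 semitones).
A major third up from Cb2 is Eb2.

Eb2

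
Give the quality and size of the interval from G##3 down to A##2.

Descending from G##3 to A##2 is the same interval as ascending A##2 to G##3.
A to G spans seven letter names (A-B-C-D-E-F-G): a seventh.
A major seventh would be 11 semitones, but A##2 to G##3 is 10 — one semitone narrower, making it a minor seventh.

minor seventh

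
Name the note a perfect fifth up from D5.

Five letter names up from D: A.
Moving 7 semitones up from D5 (the size of a perfect fifth) reaches A5.

A5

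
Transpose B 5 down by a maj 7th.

C 5

Seven letter names down from B: C.
Moving 11 semitones down from B5 (the size of a major seventh) reaches C5.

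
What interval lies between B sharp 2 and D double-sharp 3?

major third

B to D spans three letter names (B-C-D) — that makes it a third of some quality.
B#2 to D##3 is 4 semitones, matching the major third exactly, so the quality is major.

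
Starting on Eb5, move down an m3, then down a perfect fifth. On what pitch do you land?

A minor third down from Eb5 is C5.
A perfect fifth down from C5 is F4.

F4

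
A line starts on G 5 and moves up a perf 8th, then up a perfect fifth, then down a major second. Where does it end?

Up a perfect octave from G5: G6 (12 semitones up).
A perfect fifth up from G6 is D7.
D7 down a major second → C7 (2 semitones).

C 7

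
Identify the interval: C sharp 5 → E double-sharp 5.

A3

C to E spans three letter names (C-D-E) — that makes it a third of some quality.
A major third would be 4 semitones; C#5 to E##5 is 5, one semitone wider, so the interval is augmented.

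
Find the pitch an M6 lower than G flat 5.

Six letter names down from G: B.
A major sixth is 9 semitones; 9 semitones down from Gb5 gives Bbb4.

B double-flat 4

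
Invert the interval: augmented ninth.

diminished 7th

First reduce the compound augmented ninth to its simple form, an augmented second.
The rule of nine gives the new number: 9 − 2 = 7, so a second becomes a seventh.
The quality also flips — augmented becomes diminished — giving a diminished seventh.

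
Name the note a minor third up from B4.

D5

The third takes the letter from B up to D.
Moving 3 semitones up from B4 (the size of a minor third) reaches D5.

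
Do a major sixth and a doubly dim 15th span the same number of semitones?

No

A major sixth spans 9 semitones; a doubly diminished fifteenth spans 22 semitones. They differ by 13.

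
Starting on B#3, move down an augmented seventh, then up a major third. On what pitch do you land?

E3

B#3 down an augmented seventh → C3 (12 semitones).
Up a major third from C3: E3 (4 semitones up).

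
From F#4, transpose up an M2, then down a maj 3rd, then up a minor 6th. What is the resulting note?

C5

A major second up from F#4 is G#4.
G#4 down a major third → E4 (4 semitones).
Up a minor sixth from E4: C5 (8 semitones up).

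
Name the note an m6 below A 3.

Six letter names down from A: C.
A minor sixth is 8 semitones; 8 semitones down from A3 gives C#3.

C-sharp 3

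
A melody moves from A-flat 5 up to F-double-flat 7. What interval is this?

A to F spans six letter names (A-B-C-D-E-F), plus an octave — that makes it a thirteenth of some quality.
Ab5 to Fbb7 spans 19 semitones — two semitones narrower than the major thirteenth (21) — giving a diminished thirteenth.
(Equivalently, a compound diminished sixth: a diminished sixth plus an octave.)

diminished 13th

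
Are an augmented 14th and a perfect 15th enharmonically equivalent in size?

An augmented fourteenth = 24 semitones = a perfect fifteenth; enharmonically equal.

Yes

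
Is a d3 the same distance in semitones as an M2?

A diminished third spans 2 semitones, and a major second also spans 2 semitones — they're enharmonic.

Yes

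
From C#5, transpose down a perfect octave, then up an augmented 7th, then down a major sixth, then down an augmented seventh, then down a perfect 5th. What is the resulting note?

A2

C#5 down a perfect octave → C#4 (12 semitones).
An augmented seventh up from C#4 is B##4.
A major sixth down from B##4 is D##4.
Down an augmented seventh from D##4: E3 (12 semitones down).
E3 down a perfect fifth → A2 (7 semitones).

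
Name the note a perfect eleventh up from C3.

F4

Counting four letter names plus an octave up from C lands on F.
A perfect eleventh spans 17 semitones, so from C3 the target pitch is F4.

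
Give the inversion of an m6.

major 3rd

Inverted interval numbers add to nine, so a sixth pairs with a third (6 + 3 = 9).
And minor becomes major under inversion, so we get a major third.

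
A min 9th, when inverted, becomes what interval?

First reduce the compound minor ninth to its simple form, a minor second.
Inverted interval numbers add to nine, so a second pairs with a seventh (2 + 7 = 9).
And minor becomes major under inversion, so we get a major seventh.

major 7th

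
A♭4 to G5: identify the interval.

A to G spans seven letter names (A-B-C-D-E-F-G) — that makes it a seventh of some quality.
Ab4 to G5 is 11 semitones, matching the major seventh exactly, so the quality is major.

M7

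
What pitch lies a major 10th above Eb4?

Three letters up from E (plus an octave) reaches G.
Moving 16 semitones up from Eb4 (the size of a major tenth) reaches G5.

G5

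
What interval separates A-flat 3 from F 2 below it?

minor tenth

Descending from Ab3 to F2 is the same interval as ascending F2 to Ab3.
F to A spans three letter names (F-G-A), plus an octave, so the interval is some kind of tenth.
At 15 semitones, F2→Ab3 falls one short of a major tenth: minor.
(Equivalently, a compound minor third: a minor third plus an octave.)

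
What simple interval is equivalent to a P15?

P8

Subtracting seven from the interval number removes an octave: 15 − 7 = 8.
Quality carries through unchanged, so the simple form is a perfect octave.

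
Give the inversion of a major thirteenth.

First reduce the compound major thirteenth to its simple form, a major sixth.
The rule of nine gives the new number: 9 − 6 = 3, so a sixth becomes a third.
The quality also flips — major becomes minor — giving a minor third.

minor third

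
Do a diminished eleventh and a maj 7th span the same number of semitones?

No

16 semitones (diminished eleventh) vs 11 semitones (major seventh): not equal.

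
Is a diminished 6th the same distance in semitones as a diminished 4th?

No

A diminished sixth spans 7 semitones; a diminished fourth spans 4 semitones. They differ by 3.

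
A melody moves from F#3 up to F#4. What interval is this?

perfect octave

F to F is the same letter name, plus an octave: an octave.
Counting semitones, F#3→F#4 is 12, which is the perfect octave.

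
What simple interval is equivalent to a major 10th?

M3

Subtracting seven from the interval number removes an octave: 10 − 7 = 3.
That makes a major tenth a compound major third — an octave plus a major third.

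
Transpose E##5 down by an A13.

G#3

The thirteenth's letter: E down six letter names plus an octave → G.
An augmented thirteenth spans 22 semitones, so from E##5 the target pitch is G#3.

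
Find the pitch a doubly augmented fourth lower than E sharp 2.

B flat 1

Counting four letter names down from E lands on B.
A doubly augmented fourth is 7 semitones; 7 semitones down from E#2 gives Bb1.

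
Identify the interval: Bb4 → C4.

m7

Descending from Bb4 to C4 is the same interval as ascending C4 to Bb4.
C to B spans seven letter names (C-D-E-F-G-A-B): a seventh.
C4 to Bb4 is 10 semitones, a half step short of the major seventh (11), so this is minor.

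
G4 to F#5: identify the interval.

G to F spans seven letter names (G-A-B-C-D-E-F): a seventh.
G4 to F#5 is 11 semitones, matching the major seventh exactly, so the quality is major.

M7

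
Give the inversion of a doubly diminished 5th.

Inverted interval numbers add to nine, so a fifth pairs with a fourth (5 + 4 = 9).
The quality also flips — doubly diminished becomes doubly augmented — giving a doubly augmented fourth.

doubly augmented 4th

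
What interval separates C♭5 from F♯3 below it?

doubly diminished 12th

Descending from Cb5 to F#3 is the same interval as ascending F#3 to Cb5.
F to C spans five letter names (F-G-A-B-C), plus an octave — that makes it a twelfth of some quality.
F#3 to Cb5 spans 17 semitones — two semitones narrower than the perfect twelfth (19) — giving a doubly diminished twelfth.
(Equivalently, a compound doubly diminished fifth: a doubly diminished fifth plus an octave.)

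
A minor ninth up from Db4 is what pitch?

Counting two letter names plus an octave up from D lands on E.
Moving 13 semitones up from Db4 (the size of a minor ninth) reaches Ebb5.

Ebb5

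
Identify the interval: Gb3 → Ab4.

major 9th

G to A spans two letter names (G-A), plus an octave, so the interval is some kind of ninth.
Gb3 to Ab4 is 14 semitones, matching the major ninth exactly, so the quality is major.
(Equivalently, a compound major second: a major second plus an octave.)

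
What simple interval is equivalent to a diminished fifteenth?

diminished 8th

Each octave removed subtracts seven from the number: 15 − 7 = 8.
So a diminished fifteenth is an octave plus a diminished octave. The quality is unchanged.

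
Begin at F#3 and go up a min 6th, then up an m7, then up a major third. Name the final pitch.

Up a minor sixth from F#3: D4 (8 semitones up).
Up a minor seventh from D4: C5 (10 semitones up).
Up a major third from C5: E5 (4 semitones up).

E5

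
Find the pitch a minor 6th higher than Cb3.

Abb3

Counting six letter names up from C lands on A.
Moving 8 semitones up from Cb3 (the size of a minor sixth) reaches Abb3.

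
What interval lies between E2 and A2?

E to A spans four letter names (E-F-G-A), so the interval is some kind of fourth.
The perfect fourth spans 5 semitones, and E2 to A2 is exactly 5 semitones — so this is a perfect fourth.

perfect fourth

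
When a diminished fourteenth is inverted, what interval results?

First reduce the compound diminished fourteenth to its simple form, a diminished seventh.
Inverted interval numbers add to nine, so a seventh pairs with a second (7 + 2 = 9).
The quality also flips — diminished becomes augmented — giving an augmented second.

A2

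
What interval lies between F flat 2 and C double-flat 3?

diminished fifth

F to C spans five letter names (F-G-A-B-C): a fifth.
Fb2 to Cbb3 spans 6 semitones — one semitone narrower than the perfect fifth (7) — giving a diminished fifth.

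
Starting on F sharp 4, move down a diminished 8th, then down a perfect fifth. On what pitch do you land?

Down a diminished octave from F#4: F##3 (11 semitones down).
Down a perfect fifth from F##3: B#2 (7 semitones down).

B sharp 2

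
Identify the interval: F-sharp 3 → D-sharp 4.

major sixth

F to D spans six letter names (F-G-A-B-C-D) — that makes it a sixth of some quality.
F#3 to D#4 is 9 semitones, matching the major sixth exactly, so the quality is major.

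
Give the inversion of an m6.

Interval numbers invert to sum to nine: 6 + 3 = 9, so a sixth inverts to a third.
And minor becomes major under inversion, so we get a major third.

major 3rd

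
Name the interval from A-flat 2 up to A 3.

A to A is the same letter name, plus an octave, so the interval is some kind of octave.
Ab2 to A3 spans 13 semitones — one semitone wider than the perfect octave (12) — giving an augmented octave.

augmented octave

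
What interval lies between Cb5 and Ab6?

major thirteenth

C to A spans six letter names (C-D-E-F-G-A), plus an octave — that makes it a thirteenth of some quality.
The major thirteenth spans 21 semitones, and Cb5 to Ab6 is exactly 21 semitones — so this is a major thirteenth.
(Equivalently, a compound major sixth: a major sixth plus an octave.)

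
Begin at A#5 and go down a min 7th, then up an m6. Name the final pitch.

G#5

A minor seventh down from A#5 is B#4.
A minor sixth up from B#4 is G#5.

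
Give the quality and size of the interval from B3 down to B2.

perfect octave

Descending from B3 to B2 is the same interval as ascending B2 to B3.
B to B is the same letter name, plus an octave, so the interval is some kind of octave.
Counting semitones, B2→B3 is 12, which is the perfect octave.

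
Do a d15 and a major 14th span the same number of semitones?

Yes

A diminished fifteenth = 23 semitones = a major fourteenth; enharmonically equal.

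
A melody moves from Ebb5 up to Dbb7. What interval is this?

m14

E to D spans seven letter names (E-F-G-A-B-C-D), plus an octave: a fourteenth.
Ebb5 to Dbb7 is 22 semitones, a half step short of the major fourteenth (23), so this is minor.
(Equivalently, a compound minor seventh: a minor seventh plus an octave.)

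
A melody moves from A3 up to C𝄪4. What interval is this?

augmented third

A to C spans three letter names (A-B-C): a third.
The major third is 4 semitones; here we have 5, one semitone wider: augmented.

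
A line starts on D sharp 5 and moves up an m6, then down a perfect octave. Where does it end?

B 4

Up a minor sixth from D#5: B5 (8 semitones up).
B5 down a perfect octave → B4 (12 semitones).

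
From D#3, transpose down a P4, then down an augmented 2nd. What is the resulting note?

D#3 down a perfect fourth → A#2 (5 semitones).
A#2 down an augmented second → G2 (3 semitones).

G2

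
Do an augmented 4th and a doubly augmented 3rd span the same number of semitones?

Yes

An augmented fourth spans 6 semitones, and a doubly augmented third also spans 6 semitones — they're enharmonic.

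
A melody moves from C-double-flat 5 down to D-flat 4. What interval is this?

Descending from Cbb5 to Db4 is the same interval as ascending Db4 to Cbb5.
D to C spans seven letter names (D-E-F-G-A-B-C): a seventh.
Db4 to Cbb5 spans 9 semitones — two semitones narrower than the major seventh (11) — giving a diminished seventh.

diminished seventh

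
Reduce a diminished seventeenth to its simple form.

d3

Each octave removed subtracts seven from the number: 17 − 14 = 3.
Quality carries through unchanged, so the simple form is a diminished third.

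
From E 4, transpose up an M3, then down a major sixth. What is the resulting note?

A major third up from E4 is G#4.
Down a major sixth from G#4: B3 (9 semitones down).

B 3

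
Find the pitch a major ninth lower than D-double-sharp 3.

C-double-sharp 2

The ninth's letter: D down two letter names plus an octave → C.
Moving 14 semitones down from D##3 (the size of a major ninth) reaches C##2.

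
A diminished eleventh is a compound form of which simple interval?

Take out an octave (7 from the number): 11 − 7 = 4.
Quality carries through unchanged, so the simple form is a diminished fourth.

diminished fourth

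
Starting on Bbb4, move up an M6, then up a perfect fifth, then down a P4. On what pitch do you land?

Bbb4 up a major sixth → Gb5 (9 semitones).
Gb5 up a perfect fifth → Db6 (7 semitones).
Down a perfect fourth from Db6: Ab5 (5 semitones down).

Ab5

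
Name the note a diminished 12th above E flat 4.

B double-flat 5

Counting five letter names plus an octave up from E lands on B.
A diminished twelfth is 18 semitones; 18 semitones up from Eb4 gives Bbb5.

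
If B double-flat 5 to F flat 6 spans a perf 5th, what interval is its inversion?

perfect fourth

Interval numbers invert to sum to nine: 5 + 4 = 9, so a fifth inverts to a fourth.
Quality inverts too: perfect stays perfect. That makes the inversion a perfect fourth.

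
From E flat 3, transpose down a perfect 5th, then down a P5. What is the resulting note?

Eb3 down a perfect fifth → Ab2 (7 semitones).
Down a perfect fifth from Ab2: Db2 (7 semitones down).

D flat 2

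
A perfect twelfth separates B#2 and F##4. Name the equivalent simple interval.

perfect 5th

Each octave removed subtracts seven from the number: 12 − 7 = 5.
Quality carries through unchanged, so the simple form is a perfect fifth.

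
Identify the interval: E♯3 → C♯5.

minor thirteenth

E to C spans six letter names (E-F-G-A-B-C), plus an octave — that makes it a thirteenth of some quality.
At 20 semitones, E#3→C#5 falls one short of a major thirteenth: minor.
(Equivalently, a compound minor sixth: a minor sixth plus an octave.)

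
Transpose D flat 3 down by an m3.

Three letter names down from D: B.
A minor third is 3 semitones; 3 semitones down from Db3 gives Bb2.

B flat 2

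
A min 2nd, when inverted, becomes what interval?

The rule of nine gives the new number: 9 − 2 = 7, so a second becomes a seventh.
And minor becomes major under inversion, so we get a major seventh.

major 7th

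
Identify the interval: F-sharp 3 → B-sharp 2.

Descending from F#3 to B#2 is the same interval as ascending B#2 to F#3.
B to F spans five letter names (B-C-D-E-F), so the interval is some kind of fifth.
The perfect fifth is 7 semitones; here we have 6, one semitone narrower: diminished.

diminished fifth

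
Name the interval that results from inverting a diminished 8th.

augmented 1st

The rule of nine gives the new number: 9 − 8 = 1, so an octave becomes a unison.
And diminished becomes augmented under inversion, so we get an augmented unison.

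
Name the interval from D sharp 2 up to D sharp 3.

D to D is the same letter name, plus an octave — that makes it an octave of some quality.
Counting semitones, D#2→D#3 is 12, which is the perfect octave.

perfect octave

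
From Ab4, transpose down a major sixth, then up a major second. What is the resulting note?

Ab4 down a major sixth → Cb4 (9 semitones).
Cb4 up a major second → Db4 (2 semitones).

Db4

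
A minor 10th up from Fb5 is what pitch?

The tenth's letter: F up three letter names plus an octave → A.
Moving 15 semitones up from Fb5 (the size of a minor tenth) reaches Abb6.

Abb6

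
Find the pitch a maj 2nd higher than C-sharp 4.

Counting two letter names up from C lands on D.
A major second is 2 semitones; 2 semitones up from C#4 gives D#4.

D-sharp 4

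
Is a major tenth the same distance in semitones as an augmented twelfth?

No

A major tenth is 16 semitones but an augmented twelfth is 20 semitones — different sizes.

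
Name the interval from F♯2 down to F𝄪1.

Descending from F#2 to F##1 is the same interval as ascending F##1 to F#2.
F to F is the same letter name, plus an octave: an octave.
A perfect octave would be 12 semitones; F##1 to F#2 is 11, one semitone narrower, so the interval is diminished.

diminished octave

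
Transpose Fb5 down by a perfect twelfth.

Five letters down from F (plus an octave) reaches B.
Moving 19 semitones down from Fb5 (the size of a perfect twelfth) reaches Bbb3.

Bbb3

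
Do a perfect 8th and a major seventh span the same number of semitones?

No

A perfect octave is 12 semitones but a major seventh is 11 semitones — different sizes.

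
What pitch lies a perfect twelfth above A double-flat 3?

E double-flat 5

Counting five letter names plus an octave up from A lands on E.
Moving 19 semitones up from Abb3 (the size of a perfect twelfth) reaches Ebb5.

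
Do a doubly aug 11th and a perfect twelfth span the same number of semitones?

A doubly augmented eleventh = 19 semitones = a perfect twelfth; enharmonically equal.

Yes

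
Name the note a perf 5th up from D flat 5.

A flat 5

Counting five letter names up from D lands on A.
A perfect fifth is 7 semitones; 7 semitones up from Db5 gives Ab5.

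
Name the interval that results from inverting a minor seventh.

The rule of nine gives the new number: 9 − 7 = 2, so a seventh becomes a second.
The quality also flips — minor becomes major — giving a major second.

M2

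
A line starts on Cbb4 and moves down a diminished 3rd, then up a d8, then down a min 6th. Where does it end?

Cb4

Down a diminished third from Cbb4: Ab3 (2 semitones down).
A diminished octave up from Ab3 is Abb4.
Down a minor sixth from Abb4: Cb4 (8 semitones down).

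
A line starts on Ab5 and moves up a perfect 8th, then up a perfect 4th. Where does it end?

Db7

A perfect octave up from Ab5 is Ab6.
Up a perfect fourth from Ab6: Db7 (5 semitones up).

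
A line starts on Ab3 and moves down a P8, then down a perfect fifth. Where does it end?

Db2

A perfect octave down from Ab3 is Ab2.
A perfect fifth down from Ab2 is Db2.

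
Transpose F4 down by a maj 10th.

Db3

Three letters down from F (plus an octave) reaches D.
A major tenth spans 16 semitones, so from F4 the target pitch is Db3.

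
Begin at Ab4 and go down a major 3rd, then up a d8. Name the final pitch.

Fbb5

Down a major third from Ab4: Fb4 (4 semitones down).
Fb4 up a diminished octave → Fbb5 (11 semitones).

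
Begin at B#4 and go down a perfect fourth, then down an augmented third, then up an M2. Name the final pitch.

E4

B#4 down a perfect fourth → F##4 (5 semitones).
F##4 down an augmented third → D4 (5 semitones).
Up a major second from D4: E4 (2 semitones up).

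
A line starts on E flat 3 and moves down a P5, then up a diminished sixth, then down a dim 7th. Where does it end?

G flat 2

Down a perfect fifth from Eb3: Ab2 (7 semitones down).
Up a diminished sixth from Ab2: Fbb3 (7 semitones up).
Down a diminished seventh from Fbb3: Gb2 (9 semitones down).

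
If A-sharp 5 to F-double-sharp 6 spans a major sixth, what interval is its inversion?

minor third

Interval numbers invert to sum to nine: 6 + 3 = 9, so a sixth inverts to a third.
And major becomes minor under inversion, so we get a minor third.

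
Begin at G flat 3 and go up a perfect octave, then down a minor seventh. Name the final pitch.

A perfect octave up from Gb3 is Gb4.
A minor seventh down from Gb4 is Ab3.

A flat 3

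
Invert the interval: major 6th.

m3

Interval numbers invert to sum to nine: 6 + 3 = 9, so a sixth inverts to a third.
Quality inverts too: major becomes minor. That makes the inversion a minor third.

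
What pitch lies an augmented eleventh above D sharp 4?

G double-sharp 5

Four letters up from D (plus an octave) reaches G.
Moving 18 semitones up from D#4 (the size of an augmented eleventh) reaches G##5.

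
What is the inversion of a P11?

First reduce the compound perfect eleventh to its simple form, a perfect fourth.
The rule of nine gives the new number: 9 − 4 = 5, so a fourth becomes a fifth.
Quality inverts too: perfect stays perfect. That makes the inversion a perfect fifth.

perfect fifth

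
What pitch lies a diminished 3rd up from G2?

Counting three letter names up from G lands on B.
Moving 2 semitones up from G2 (the size of a diminished third) reaches Bbb2.

Bbb2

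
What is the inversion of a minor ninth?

First reduce the compound minor ninth to its simple form, a minor second.
The rule of nine gives the new number: 9 − 2 = 7, so a second becomes a seventh.
Quality inverts too: minor becomes major. That makes the inversion a major seventh.

major 7th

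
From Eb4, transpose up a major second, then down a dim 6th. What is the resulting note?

A#3

Eb4 up a major second → F4 (2 semitones).
F4 down a diminished sixth → A#3 (7 semitones).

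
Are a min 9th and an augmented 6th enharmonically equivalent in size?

13 semitones (minor ninth) vs 10 semitones (augmented sixth): not equal.

No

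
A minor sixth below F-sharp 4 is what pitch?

A-sharp 3

The sixth takes the letter from F down to A.
A minor sixth is 8 semitones; 8 semitones down from F#4 gives A#3.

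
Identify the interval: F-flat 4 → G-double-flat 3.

major seventh

Descending from Fb4 to Gbb3 is the same interval as ascending Gbb3 to Fb4.
G to F spans seven letter names (G-A-B-C-D-E-F) — that makes it a seventh of some quality.
The major seventh spans 11 semitones, and Gbb3 to Fb4 is exactly 11 semitones — so this is a major seventh.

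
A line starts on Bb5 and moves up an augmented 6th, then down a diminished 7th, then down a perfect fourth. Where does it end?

Up an augmented sixth from Bb5: G#6 (10 semitones up).
A diminished seventh down from G#6 is A##5.
A##5 down a perfect fourth → E##5 (5 semitones).

E##5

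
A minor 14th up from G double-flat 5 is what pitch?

F double-flat 7

Counting seven letter names plus an octave up from G lands on F.
Moving 22 semitones up from Gbb5 (the size of a minor fourteenth) reaches Fbb7.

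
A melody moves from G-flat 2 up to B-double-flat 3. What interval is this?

G to B spans three letter names (G-A-B), plus an octave: a tenth.
A major tenth would be 16 semitones, but Gb2 to Bbb3 is 15 — one semitone narrower, making it a minor tenth.
(Equivalently, a compound minor third: a minor third plus an octave.)

minor tenth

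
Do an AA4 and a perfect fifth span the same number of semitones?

Yes

A doubly augmented fourth spans 7 semitones, and a perfect fifth also spans 7 semitones — they're enharmonic.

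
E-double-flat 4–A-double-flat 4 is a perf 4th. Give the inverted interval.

perfect 5th

Interval numbers invert to sum to nine: 4 + 5 = 9, so a fourth inverts to a fifth.
And perfect stays perfect under inversion, so we get a perfect fifth.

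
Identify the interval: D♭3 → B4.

D to B spans six letter names (D-E-F-G-A-B), plus an octave, so the interval is some kind of thirteenth.
Db3 to B4 spans 22 semitones — one semitone wider than the major thirteenth (21) — giving an augmented thirteenth.
(Equivalently, a compound augmented sixth: an augmented sixth plus an octave.)

A13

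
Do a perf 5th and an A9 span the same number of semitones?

A perfect fifth spans 7 semitones; an augmented ninth spans 15 semitones. They differ by 8.

No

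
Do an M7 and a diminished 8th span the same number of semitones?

Yes

A major seventh spans 11 semitones, and a diminished octave also spans 11 semitones — they're enharmonic.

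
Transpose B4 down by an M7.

The seventh takes the letter from B down to C.
A major seventh is 11 semitones; 11 semitones down from B4 gives C4.

C4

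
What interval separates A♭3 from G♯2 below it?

Descending from Ab3 to G#2 is the same interval as ascending G#2 to Ab3.
G to A spans two letter names (G-A), plus an octave, so the interval is some kind of ninth.
G#2 to Ab3 spans 12 semitones — two semitones narrower than the major ninth (14) — giving a diminished ninth.

diminished 9th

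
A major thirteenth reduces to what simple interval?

major 6th

Subtracting seven from the interval number removes an octave: 13 − 7 = 6.
That makes a major thirteenth a compound major sixth — an octave plus a major sixth.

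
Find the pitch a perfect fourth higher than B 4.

Four letter names up from B: E.
Moving 5 semitones up from B4 (the size of a perfect fourth) reaches E5.

E 5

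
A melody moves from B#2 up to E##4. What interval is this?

augmented eleventh

B to E spans four letter names (B-C-D-E), plus an octave — that makes it an eleventh of some quality.
B#2 to E##4 spans 18 semitones — one semitone wider than the perfect eleventh (17) — giving an augmented eleventh.
(Equivalently, a compound augmented fourth: an augmented fourth plus an octave.)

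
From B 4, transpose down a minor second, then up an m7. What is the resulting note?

G sharp 5

Down a minor second from B4: A#4 (1 semitone down).
A#4 up a minor seventh → G#5 (10 semitones).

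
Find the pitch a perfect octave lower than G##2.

An octave keeps the letter name G, an octave down from G.
A perfect octave is 12 semitones; 12 semitones down from G##2 gives G##1.

G##1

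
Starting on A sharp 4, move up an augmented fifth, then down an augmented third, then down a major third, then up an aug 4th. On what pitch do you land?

D sharp 5

An augmented fifth up from A#4 is E##5.
An augmented third down from E##5 is C#5.
Down a major third from C#5: A4 (4 semitones down).
Up an augmented fourth from A4: D#5 (6 semitones up).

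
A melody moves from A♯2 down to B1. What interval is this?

Descending from A#2 to B1 is the same interval as ascending B1 to A#2.
B to A spans seven letter names (B-C-D-E-F-G-A), so the interval is some kind of seventh.
The major seventh spans 11 semitones, and B1 to A#2 is exactly 11 semitones — so this is a major seventh.

major seventh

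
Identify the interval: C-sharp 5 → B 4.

Descending from C#5 to B4 is the same interval as ascending B4 to C#5.
B to C spans two letter names (B-C): a second.
The major second spans 2 semitones, and B4 to C#5 is exactly 2 semitones — so this is a major second.

major second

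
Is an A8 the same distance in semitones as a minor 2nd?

No

13 semitones (augmented octave) vs 1 semitone (minor second): not equal.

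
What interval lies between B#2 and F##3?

P5

B to F spans five letter names (B-C-D-E-F) — that makes it a fifth of some quality.
Counting semitones, B#2→F##3 is 7, which is the perfect fifth.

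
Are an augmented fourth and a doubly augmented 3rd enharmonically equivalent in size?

Yes

An augmented fourth = 6 semitones = a doubly augmented third; enharmonically equal.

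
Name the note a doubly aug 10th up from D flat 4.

Three letters up from D (plus an octave) reaches F.
Moving 18 semitones up from Db4 (the size of a doubly augmented tenth) reaches F##5.

F double-sharp 5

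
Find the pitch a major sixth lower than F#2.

The sixth takes the letter from F down to A.
A major sixth is 9 semitones; 9 semitones down from F#2 gives A1.

A1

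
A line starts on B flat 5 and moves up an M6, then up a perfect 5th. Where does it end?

D 7

Bb5 up a major sixth → G6 (9 semitones).
Up a perfect fifth from G6: D7 (7 semitones up).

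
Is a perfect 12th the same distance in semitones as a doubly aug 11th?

Yes

A perfect twelfth spans 19 semitones, and a doubly augmented eleventh also spans 19 semitones — they're enharmonic.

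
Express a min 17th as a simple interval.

Take out 2 octaves (14 from the number): 17 − 14 = 3.
That makes a minor seventeenth a compound minor third — 2 octaves plus a minor third.

minor 3rd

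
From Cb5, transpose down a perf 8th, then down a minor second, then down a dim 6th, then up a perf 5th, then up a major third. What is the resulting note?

C##4

A perfect octave down from Cb5 is Cb4.
Down a minor second from Cb4: Bb3 (1 semitone down).
Down a diminished sixth from Bb3: D#3 (7 semitones down).
Up a perfect fifth from D#3: A#3 (7 semitones up).
Up a major third from A#3: C##4 (4 semitones up).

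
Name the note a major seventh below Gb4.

Counting seven letter names down from G lands on A.
A major seventh spans 11 semitones, so from Gb4 the target pitch is Abb3.

Abb3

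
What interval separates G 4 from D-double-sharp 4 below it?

Descending from G4 to D##4 is the same interval as ascending D##4 to G4.
D to G spans four letter names (D-E-F-G), so the interval is some kind of fourth.
The perfect fourth is 5 semitones; here we have 3, two semitones narrower: doubly diminished.

doubly diminished fourth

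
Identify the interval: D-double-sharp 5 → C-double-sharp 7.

D to C spans seven letter names (D-E-F-G-A-B-C), plus an octave — that makes it a fourteenth of some quality.
D##5 to C##7 is 22 semitones, a half step short of the major fourteenth (23), so this is minor.
(Equivalently, a compound minor seventh: a minor seventh plus an octave.)

minor fourteenth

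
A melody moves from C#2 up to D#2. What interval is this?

major 2nd

C to D spans two letter names (C-D) — that makes it a second of some quality.
C#2 to D#2 is 2 semitones, matching the major second exactly, so the quality is major.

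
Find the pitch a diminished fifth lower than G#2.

C##2

The fifth takes the letter from G down to C.
A diminished fifth spans 6 semitones, so from G#2 the target pitch is C##2.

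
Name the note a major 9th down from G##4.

F##3

Counting two letter names plus an octave down from G lands on F.
A major ninth spans 14 semitones, so from G##4 the target pitch is F##3.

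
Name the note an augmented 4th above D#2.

G##2

Four letter names up from D: G.
Moving 6 semitones up from D#2 (the size of an augmented fourth) reaches G##2.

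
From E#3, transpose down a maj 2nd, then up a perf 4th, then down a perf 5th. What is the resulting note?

E#3 down a major second → D#3 (2 semitones).
Up a perfect fourth from D#3: G#3 (5 semitones up).
A perfect fifth down from G#3 is C#3.

C#3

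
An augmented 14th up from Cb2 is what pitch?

Counting seven letter names plus an octave up from C lands on B.
Moving 24 semitones up from Cb2 (the size of an augmented fourteenth) reaches B3.

B3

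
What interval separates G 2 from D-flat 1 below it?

augmented 11th

Descending from G2 to Db1 is the same interval as ascending Db1 to G2.
D to G spans four letter names (D-E-F-G), plus an octave, so the interval is some kind of eleventh.
Db1 to G2 spans 18 semitones — one semitone wider than the perfect eleventh (17) — giving an augmented eleventh.
(Equivalently, a compound augmented fourth: an augmented fourth plus an octave.)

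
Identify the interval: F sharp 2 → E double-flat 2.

doubly augmented second

Descending from F#2 to Ebb2 is the same interval as ascending Ebb2 to F#2.
E to F spans two letter names (E-F) — that makes it a second of some quality.
Ebb2 to F#2 spans 4 semitones — two semitones wider than the major second (2) — giving a doubly augmented second.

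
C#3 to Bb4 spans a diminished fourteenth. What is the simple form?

Take out an octave (7 from the number): 14 − 7 = 7.
That makes a diminished fourteenth a compound diminished seventh — an octave plus a diminished seventh.

diminished 7th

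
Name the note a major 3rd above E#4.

Counting three letter names up from E lands on G.
Moving 4 semitones up from E#4 (the size of a major third) reaches G##4.

G##4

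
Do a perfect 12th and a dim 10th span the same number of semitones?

No

A perfect twelfth spans 19 semitones; a diminished tenth spans 14 semitones. They differ by 5.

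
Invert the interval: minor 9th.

First reduce the compound minor ninth to its simple form, a minor second.
Inverted interval numbers add to nine, so a second pairs with a seventh (2 + 7 = 9).
And minor becomes major under inversion, so we get a major seventh.

major seventh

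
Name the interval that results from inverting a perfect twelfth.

First reduce the compound perfect twelfth to its simple form, a perfect fifth.
Inverted interval numbers add to nine, so a fifth pairs with a fourth (5 + 4 = 9).
The quality also flips — perfect stays perfect — giving a perfect fourth.

perfect fourth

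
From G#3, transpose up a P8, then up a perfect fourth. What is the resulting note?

C#5

G#3 up a perfect octave → G#4 (12 semitones).
G#4 up a perfect fourth → C#5 (5 semitones).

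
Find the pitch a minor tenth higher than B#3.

D#5

Three letters up from B (plus an octave) reaches D.
A minor tenth is 15 semitones; 15 semitones up from B#3 gives D#5.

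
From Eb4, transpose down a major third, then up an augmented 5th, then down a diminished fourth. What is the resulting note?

D#4

Eb4 down a major third → Cb4 (4 semitones).
Cb4 up an augmented fifth → G4 (8 semitones).
G4 down a diminished fourth → D#4 (4 semitones).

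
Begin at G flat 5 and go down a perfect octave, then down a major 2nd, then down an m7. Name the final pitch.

Gb5 down a perfect octave → Gb4 (12 semitones).
Gb4 down a major second → Fb4 (2 semitones).
Fb4 down a minor seventh → Gb3 (10 semitones).

G flat 3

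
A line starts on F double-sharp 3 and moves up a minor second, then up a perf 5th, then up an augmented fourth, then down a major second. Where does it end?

F double-sharp 4

A minor second up from F##3 is G#3.
G#3 up a perfect fifth → D#4 (7 semitones).
An augmented fourth up from D#4 is G##4.
Down a major second from G##4: F##4 (2 semitones down).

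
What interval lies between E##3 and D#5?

d14

E to D spans seven letter names (E-F-G-A-B-C-D), plus an octave — that makes it a fourteenth of some quality.
A major fourteenth would be 23 semitones; E##3 to D#5 is 21, two semitones narrower, so the interval is diminished.
(Equivalently, a compound diminished seventh: a diminished seventh plus an octave.)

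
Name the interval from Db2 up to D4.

D to D is the same letter name, plus 2 octaves: a fifteenth.
The perfect fifteenth is 24 semitones; here we have 25, one semitone wider: augmented.
(Equivalently, a compound augmented octave: an augmented octave plus an octave.)

A15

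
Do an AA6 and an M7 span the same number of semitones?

Yes

A doubly augmented sixth spans 11 semitones, and a major seventh also spans 11 semitones — they're enharmonic.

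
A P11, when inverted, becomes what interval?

perfect fifth

First reduce the compound perfect eleventh to its simple form, a perfect fourth.
The rule of nine gives the new number: 9 − 4 = 5, so a fourth becomes a fifth.
The quality also flips — perfect stays perfect — giving a perfect fifth.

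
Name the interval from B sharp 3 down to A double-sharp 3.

Descending from B#3 to A##3 is the same interval as ascending A##3 to B#3.
A to B spans two letter names (A-B) — that makes it a second of some quality.
A##3 to B#3 is 1 semitone, a half step short of the major second (2), so this is minor.

minor 2nd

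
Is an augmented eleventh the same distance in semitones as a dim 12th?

Yes

An augmented eleventh = 18 semitones = a diminished twelfth; enharmonically equal.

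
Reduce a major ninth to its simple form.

Each octave removed subtracts seven from the number: 9 − 7 = 2.
Quality carries through unchanged, so the simple form is a major second.

M2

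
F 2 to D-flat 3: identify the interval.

minor 6th

F to D spans six letter names (F-G-A-B-C-D), so the interval is some kind of sixth.
A major sixth would be 9 semitones, but F2 to Db3 is 8 — one semitone narrower, making it a minor sixth.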